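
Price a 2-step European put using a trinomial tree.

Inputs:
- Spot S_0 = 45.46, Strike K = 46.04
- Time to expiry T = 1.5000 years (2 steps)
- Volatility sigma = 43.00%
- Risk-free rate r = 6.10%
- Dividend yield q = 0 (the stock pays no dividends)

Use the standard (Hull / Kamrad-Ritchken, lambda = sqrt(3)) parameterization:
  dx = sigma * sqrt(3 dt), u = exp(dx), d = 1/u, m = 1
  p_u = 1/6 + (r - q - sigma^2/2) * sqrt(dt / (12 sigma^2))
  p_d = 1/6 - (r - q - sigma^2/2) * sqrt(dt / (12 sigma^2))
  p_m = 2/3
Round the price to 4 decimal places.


dt = T/N = 0.750000; dx = sigma*sqrt(3*dt) = 0.645000
u = exp(dx) = 1.905987; d = 1/u = 0.524663
p_u = 0.148382, p_m = 0.666667, p_d = 0.184952
Discount per step: exp(-r*dt) = 0.955281
Stock lattice S(k, j) with j the centered position index:
  k=0: S(0,+0) = 45.4600
  k=1: S(1,-1) = 23.8512; S(1,+0) = 45.4600; S(1,+1) = 86.6462
  k=2: S(2,-2) = 12.5138; S(2,-1) = 23.8512; S(2,+0) = 45.4600; S(2,+1) = 86.6462; S(2,+2) = 165.1465
Terminal payoffs V(N, j) = max(K - S_T, 0):
  V(2,-2) = 33.526190; V(2,-1) = 22.188841; V(2,+0) = 0.580000; V(2,+1) = 0.000000; V(2,+2) = 0.000000
Backward induction: V(k, j) = exp(-r*dt) * [p_u * V(k+1, j+1) + p_m * V(k+1, j) + p_d * V(k+1, j-1)]
  V(1,-1) = exp(-r*dt) * [p_u*0.580000 + p_m*22.188841 + p_d*33.526190] = 20.136690
  V(1,+0) = exp(-r*dt) * [p_u*0.000000 + p_m*0.580000 + p_d*22.188841] = 4.289714
  V(1,+1) = exp(-r*dt) * [p_u*0.000000 + p_m*0.000000 + p_d*0.580000] = 0.102475
  V(0,+0) = exp(-r*dt) * [p_u*0.102475 + p_m*4.289714 + p_d*20.136690] = 6.304210

Answer: Price = V(0,0) = 6.3042


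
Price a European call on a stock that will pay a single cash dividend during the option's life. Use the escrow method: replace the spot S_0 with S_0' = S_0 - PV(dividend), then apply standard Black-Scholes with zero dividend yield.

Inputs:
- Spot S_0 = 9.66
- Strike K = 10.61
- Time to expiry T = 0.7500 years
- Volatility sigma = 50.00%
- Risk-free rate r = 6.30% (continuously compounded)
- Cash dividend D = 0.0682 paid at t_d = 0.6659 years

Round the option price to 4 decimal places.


PV(D) = D * exp(-r * t_d) = 0.0682 * 0.95891610 = 0.06539808
S_0' = S_0 - PV(D) = 9.6600 - 0.06539808 = 9.59460192
d1 = (ln(S_0'/K) + (r + sigma^2/2)*T) / (sigma*sqrt(T)) = 0.09330832
d2 = d1 - sigma*sqrt(T) = -0.33970438
exp(-rT) = 0.95384891
N(d1) = 0.53717069; N(d2) = 0.36703958
C = S_0' * N(d1) - K * exp(-rT) * N(d2) = 9.59460192 * 0.53717069 - 10.6100 * 0.95384891 * 0.36703958 = 1.4394

Answer: Price = 1.4394


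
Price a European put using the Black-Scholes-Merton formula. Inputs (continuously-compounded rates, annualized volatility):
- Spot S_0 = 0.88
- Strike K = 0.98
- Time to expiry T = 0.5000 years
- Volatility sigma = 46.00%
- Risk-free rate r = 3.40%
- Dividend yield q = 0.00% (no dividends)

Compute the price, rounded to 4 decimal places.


Answer: Price = 0.1654

Derivation:
d1 = (ln(S/K) + (r - q + 0.5*sigma^2) * T) / (sigma * sqrt(T)) = -0.11599830
d2 = d1 - sigma * sqrt(T) = -0.44126742
exp(-rT) = 0.98314368; exp(-qT) = 1.00000000
P = K * exp(-rT) * N(-d2) - S_0 * exp(-qT) * N(-d1)
N(-d1) = 0.54617305; N(-d2) = 0.67049029
P = 0.9800 * 0.98314368 * 0.67049029 - 0.8800 * 1.00000000 * 0.54617305 = 0.1654


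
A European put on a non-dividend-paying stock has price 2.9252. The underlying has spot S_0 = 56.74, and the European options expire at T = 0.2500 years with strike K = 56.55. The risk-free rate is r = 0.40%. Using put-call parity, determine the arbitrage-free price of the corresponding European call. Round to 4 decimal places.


Answer: Call price = 3.1717

Derivation:
Put-call parity: C - P = S_0 * exp(-qT) - K * exp(-rT).
S_0 * exp(-qT) = 56.7400 * 1.00000000 = 56.74000000
K * exp(-rT) = 56.5500 * 0.99900050 = 56.49347827
C = P + S*exp(-qT) - K*exp(-rT)
C = 2.9252 + 56.74000000 - 56.49347827 = 3.1717


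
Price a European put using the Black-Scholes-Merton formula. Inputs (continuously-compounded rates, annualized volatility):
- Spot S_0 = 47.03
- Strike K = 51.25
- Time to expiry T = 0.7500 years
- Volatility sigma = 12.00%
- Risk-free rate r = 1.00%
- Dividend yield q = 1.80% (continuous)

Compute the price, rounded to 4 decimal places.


d1 = (ln(S/K) + (r - q + 0.5*sigma^2) * T) / (sigma * sqrt(T)) = -0.83263456
d2 = d1 - sigma * sqrt(T) = -0.93655761
exp(-rT) = 0.99252805; exp(-qT) = 0.98659072
P = K * exp(-rT) * N(-d2) - S_0 * exp(-qT) * N(-d1)
N(-d1) = 0.79747457; N(-d2) = 0.82550692
P = 51.2500 * 0.99252805 * 0.82550692 - 47.0300 * 0.98659072 * 0.79747457 = 4.9888

Answer: Price = 4.9888


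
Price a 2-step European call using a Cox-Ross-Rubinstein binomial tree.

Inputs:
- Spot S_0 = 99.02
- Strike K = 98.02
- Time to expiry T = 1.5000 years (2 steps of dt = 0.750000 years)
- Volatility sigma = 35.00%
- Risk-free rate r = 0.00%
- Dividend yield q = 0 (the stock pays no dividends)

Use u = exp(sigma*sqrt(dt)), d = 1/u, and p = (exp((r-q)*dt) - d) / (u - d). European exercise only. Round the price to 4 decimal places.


dt = T/N = 0.750000
u = exp(sigma*sqrt(dt)) = 1.354062; d = 1/u = 0.738519
p = (exp((r-q)*dt) - d) / (u - d) = 0.424798
Discount per step: exp(-r*dt) = 1.000000
Stock lattice S(k, i) with i counting down-moves:
  k=0: S(0,0) = 99.0200
  k=1: S(1,0) = 134.0792; S(1,1) = 73.1281
  k=2: S(2,0) = 181.5515; S(2,1) = 99.0200; S(2,2) = 54.0065
Terminal payoffs V(N, i) = max(S_T - K, 0):
  V(2,0) = 83.531549; V(2,1) = 1.000000; V(2,2) = 0.000000
Backward induction: V(k, i) = exp(-r*dt) * [p * V(k+1, i) + (1-p) * V(k+1, i+1)].
  V(1,0) = exp(-r*dt) * [p*83.531549 + (1-p)*1.000000] = 36.059210
  V(1,1) = exp(-r*dt) * [p*1.000000 + (1-p)*0.000000] = 0.424798
  V(0,0) = exp(-r*dt) * [p*36.059210 + (1-p)*0.424798] = 15.562213

Answer: Price = V(0,0) = 15.5622


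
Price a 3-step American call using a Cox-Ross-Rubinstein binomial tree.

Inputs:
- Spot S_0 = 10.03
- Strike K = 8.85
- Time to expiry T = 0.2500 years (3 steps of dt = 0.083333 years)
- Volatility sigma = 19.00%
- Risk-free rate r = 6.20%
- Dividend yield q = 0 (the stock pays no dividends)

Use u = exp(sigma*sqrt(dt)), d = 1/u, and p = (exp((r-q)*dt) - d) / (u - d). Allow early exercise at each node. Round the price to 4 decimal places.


dt = T/N = 0.083333
u = exp(sigma*sqrt(dt)) = 1.056380; d = 1/u = 0.946629
p = (exp((r-q)*dt) - d) / (u - d) = 0.533489
Discount per step: exp(-r*dt) = 0.994847
Stock lattice S(k, i) with i counting down-moves:
  k=0: S(0,0) = 10.0300
  k=1: S(1,0) = 10.5955; S(1,1) = 9.4947
  k=2: S(2,0) = 11.1929; S(2,1) = 10.0300; S(2,2) = 8.9879
  k=3: S(3,0) = 11.8239; S(3,1) = 10.5955; S(3,2) = 9.4947; S(3,3) = 8.5082
Terminal payoffs V(N, i) = max(S_T - K, 0):
  V(3,0) = 2.973930; V(3,1) = 1.745495; V(3,2) = 0.644687; V(3,3) = 0.000000
Backward induction: V(k, i) = exp(-r*dt) * [p * V(k+1, i) + (1-p) * V(k+1, i+1)]; then take max(V_cont, immediate exercise) for American.
  V(2,0) = exp(-r*dt) * [p*2.973930 + (1-p)*1.745495] = 2.388479; exercise = 2.342872; V(2,0) = max -> 2.388479
  V(2,1) = exp(-r*dt) * [p*1.745495 + (1-p)*0.644687] = 1.225607; exercise = 1.180000; V(2,1) = max -> 1.225607
  V(2,2) = exp(-r*dt) * [p*0.644687 + (1-p)*0.000000] = 0.342161; exercise = 0.137943; V(2,2) = max -> 0.342161
  V(1,0) = exp(-r*dt) * [p*2.388479 + (1-p)*1.225607] = 1.836474; exercise = 1.745495; V(1,0) = max -> 1.836474
  V(1,1) = exp(-r*dt) * [p*1.225607 + (1-p)*0.342161] = 0.809278; exercise = 0.644687; V(1,1) = max -> 0.809278
  V(0,0) = exp(-r*dt) * [p*1.836474 + (1-p)*0.809278] = 1.350281; exercise = 1.180000; V(0,0) = max -> 1.350281

Answer: Price = V(0,0) = 1.3503


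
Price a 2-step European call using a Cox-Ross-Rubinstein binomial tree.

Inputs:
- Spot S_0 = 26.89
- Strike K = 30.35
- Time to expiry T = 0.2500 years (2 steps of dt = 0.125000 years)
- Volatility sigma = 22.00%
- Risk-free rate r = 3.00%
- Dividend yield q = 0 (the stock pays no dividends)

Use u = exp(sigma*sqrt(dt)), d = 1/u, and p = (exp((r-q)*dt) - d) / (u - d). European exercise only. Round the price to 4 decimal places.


Answer: Price = V(0,0) = 0.2695

Derivation:
dt = T/N = 0.125000
u = exp(sigma*sqrt(dt)) = 1.080887; d = 1/u = 0.925166
p = (exp((r-q)*dt) - d) / (u - d) = 0.504691
Discount per step: exp(-r*dt) = 0.996257
Stock lattice S(k, i) with i counting down-moves:
  k=0: S(0,0) = 26.8900
  k=1: S(1,0) = 29.0650; S(1,1) = 24.8777
  k=2: S(2,0) = 31.4160; S(2,1) = 26.8900; S(2,2) = 23.0160
Terminal payoffs V(N, i) = max(S_T - K, 0):
  V(2,0) = 1.066020; V(2,1) = 0.000000; V(2,2) = 0.000000
Backward induction: V(k, i) = exp(-r*dt) * [p * V(k+1, i) + (1-p) * V(k+1, i+1)].
  V(1,0) = exp(-r*dt) * [p*1.066020 + (1-p)*0.000000] = 0.535997
  V(1,1) = exp(-r*dt) * [p*0.000000 + (1-p)*0.000000] = 0.000000
  V(0,0) = exp(-r*dt) * [p*0.535997 + (1-p)*0.000000] = 0.269501


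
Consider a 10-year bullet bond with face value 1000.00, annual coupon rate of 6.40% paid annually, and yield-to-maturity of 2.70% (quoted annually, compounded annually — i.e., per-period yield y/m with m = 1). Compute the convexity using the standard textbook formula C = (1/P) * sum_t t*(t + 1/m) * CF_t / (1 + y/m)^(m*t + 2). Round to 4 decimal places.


Coupon per period c = face * coupon_rate / m = 64.000000
Periods per year m = 1; per-period yield y/m = 0.027000
Number of cashflows N = 10
Cashflows (t years, CF_t, discount factor 1/(1+y/m)^(m*t), PV):
  t = 1.0000: CF_t = 64.000000, DF = 0.973710, PV = 62.317429
  t = 2.0000: CF_t = 64.000000, DF = 0.948111, PV = 60.679094
  t = 3.0000: CF_t = 64.000000, DF = 0.923185, PV = 59.083830
  t = 4.0000: CF_t = 64.000000, DF = 0.898914, PV = 57.530507
  t = 5.0000: CF_t = 64.000000, DF = 0.875282, PV = 56.018020
  t = 6.0000: CF_t = 64.000000, DF = 0.852270, PV = 54.545297
  t = 7.0000: CF_t = 64.000000, DF = 0.829864, PV = 53.111292
  t = 8.0000: CF_t = 64.000000, DF = 0.808047, PV = 51.714988
  t = 9.0000: CF_t = 64.000000, DF = 0.786803, PV = 50.355392
  t = 10.0000: CF_t = 1064.000000, DF = 0.766118, PV = 815.149360
Price P = sum_t PV_t = 1320.505210
Convexity numerator sum_t t*(t + 1/m) * CF_t / (1+y/m)^(m*t + 2):
  t = 1.0000: term = 118.167661
  t = 2.0000: term = 345.183041
  t = 3.0000: term = 672.216243
  t = 4.0000: term = 1090.905944
  t = 5.0000: term = 1593.338769
  t = 6.0000: term = 2172.029481
  t = 7.0000: term = 2819.901955
  t = 8.0000: term = 3530.270913
  t = 9.0000: term = 4296.824383
  t = 10.0000: term = 85013.714060
Convexity = (1/P) * sum = 101652.552449 / 1320.505210 = 76.980046

Answer: Convexity = 76.9800


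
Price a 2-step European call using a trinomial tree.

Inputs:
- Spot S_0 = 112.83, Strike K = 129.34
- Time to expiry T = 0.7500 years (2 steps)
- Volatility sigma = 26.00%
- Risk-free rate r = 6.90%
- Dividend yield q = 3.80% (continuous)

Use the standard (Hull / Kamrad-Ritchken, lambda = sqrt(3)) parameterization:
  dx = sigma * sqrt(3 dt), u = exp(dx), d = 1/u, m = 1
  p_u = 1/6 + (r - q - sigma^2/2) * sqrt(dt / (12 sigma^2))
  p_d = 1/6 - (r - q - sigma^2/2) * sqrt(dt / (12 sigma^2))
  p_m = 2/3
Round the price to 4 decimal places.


Answer: Price = V(0,0) = 5.7449

Derivation:
dt = T/N = 0.375000; dx = sigma*sqrt(3*dt) = 0.275772
u = exp(dx) = 1.317547; d = 1/u = 0.758986
p_u = 0.164763, p_m = 0.666667, p_d = 0.168570
Discount per step: exp(-r*dt) = 0.974457
Stock lattice S(k, j) with j the centered position index:
  k=0: S(0,+0) = 112.8300
  k=1: S(1,-1) = 85.6364; S(1,+0) = 112.8300; S(1,+1) = 148.6588
  k=2: S(2,-2) = 64.9969; S(2,-1) = 85.6364; S(2,+0) = 112.8300; S(2,+1) = 148.6588; S(2,+2) = 195.8650
Terminal payoffs V(N, j) = max(S_T - K, 0):
  V(2,-2) = 0.000000; V(2,-1) = 0.000000; V(2,+0) = 0.000000; V(2,+1) = 19.318824; V(2,+2) = 66.524981
Backward induction: V(k, j) = exp(-r*dt) * [p_u * V(k+1, j+1) + p_m * V(k+1, j) + p_d * V(k+1, j-1)]
  V(1,-1) = exp(-r*dt) * [p_u*0.000000 + p_m*0.000000 + p_d*0.000000] = 0.000000
  V(1,+0) = exp(-r*dt) * [p_u*19.318824 + p_m*0.000000 + p_d*0.000000] = 3.101721
  V(1,+1) = exp(-r*dt) * [p_u*66.524981 + p_m*19.318824 + p_d*0.000000] = 23.231116
  V(0,+0) = exp(-r*dt) * [p_u*23.231116 + p_m*3.101721 + p_d*0.000000] = 5.744853


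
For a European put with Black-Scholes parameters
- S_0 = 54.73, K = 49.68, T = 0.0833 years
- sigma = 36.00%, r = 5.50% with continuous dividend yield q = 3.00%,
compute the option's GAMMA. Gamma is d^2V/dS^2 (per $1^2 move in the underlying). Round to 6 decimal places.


Answer: Gamma = 0.042287

Derivation:
d1 = 1.0037308694; d2 = 0.8998286076
phi(d1) = 0.2410679675; exp(-qT) = 0.9975041199; exp(-rT) = 0.9954289791
Gamma = exp(-qT) * phi(d1) / (S * sigma * sqrt(T)) = 0.9975041199 * 0.2410679675 / (54.7300 * 0.3600 * 0.2886173938) = 0.042287


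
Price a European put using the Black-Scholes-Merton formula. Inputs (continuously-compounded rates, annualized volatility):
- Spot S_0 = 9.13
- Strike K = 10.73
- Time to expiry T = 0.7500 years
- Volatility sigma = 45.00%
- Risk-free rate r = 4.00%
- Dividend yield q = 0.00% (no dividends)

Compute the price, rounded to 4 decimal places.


d1 = (ln(S/K) + (r - q + 0.5*sigma^2) * T) / (sigma * sqrt(T)) = -0.14251664
d2 = d1 - sigma * sqrt(T) = -0.53222807
exp(-rT) = 0.97044553; exp(-qT) = 1.00000000
P = K * exp(-rT) * N(-d2) - S_0 * exp(-qT) * N(-d1)
N(-d1) = 0.55666403; N(-d2) = 0.70271598
P = 10.7300 * 0.97044553 * 0.70271598 - 9.1300 * 1.00000000 * 0.55666403 = 2.2350

Answer: Price = 2.2350


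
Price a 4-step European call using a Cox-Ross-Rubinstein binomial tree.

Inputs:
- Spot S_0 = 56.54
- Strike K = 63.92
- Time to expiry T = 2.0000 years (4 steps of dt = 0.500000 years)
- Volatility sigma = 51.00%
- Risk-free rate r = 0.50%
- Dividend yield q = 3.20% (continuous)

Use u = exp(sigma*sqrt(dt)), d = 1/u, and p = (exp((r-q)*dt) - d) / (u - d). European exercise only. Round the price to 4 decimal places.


Answer: Price = V(0,0) = 11.7497

Derivation:
dt = T/N = 0.500000
u = exp(sigma*sqrt(dt)) = 1.434225; d = 1/u = 0.697241
p = (exp((r-q)*dt) - d) / (u - d) = 0.392614
Discount per step: exp(-r*dt) = 0.997503
Stock lattice S(k, i) with i counting down-moves:
  k=0: S(0,0) = 56.5400
  k=1: S(1,0) = 81.0911; S(1,1) = 39.4220
  k=2: S(2,0) = 116.3028; S(2,1) = 56.5400; S(2,2) = 27.4866
  k=3: S(3,0) = 166.8044; S(3,1) = 81.0911; S(3,2) = 39.4220; S(3,3) = 19.1648
  k=4: S(4,0) = 239.2350; S(4,1) = 116.3028; S(4,2) = 56.5400; S(4,3) = 27.4866; S(4,4) = 13.3625
Terminal payoffs V(N, i) = max(S_T - K, 0):
  V(4,0) = 175.314965; V(4,1) = 52.382816; V(4,2) = 0.000000; V(4,3) = 0.000000; V(4,4) = 0.000000
Backward induction: V(k, i) = exp(-r*dt) * [p * V(k+1, i) + (1-p) * V(k+1, i+1)].
  V(3,0) = exp(-r*dt) * [p*175.314965 + (1-p)*52.382816] = 100.396344
  V(3,1) = exp(-r*dt) * [p*52.382816 + (1-p)*0.000000] = 20.514855
  V(3,2) = exp(-r*dt) * [p*0.000000 + (1-p)*0.000000] = 0.000000
  V(3,3) = exp(-r*dt) * [p*0.000000 + (1-p)*0.000000] = 0.000000
  V(2,0) = exp(-r*dt) * [p*100.396344 + (1-p)*20.514855] = 51.747882
  V(2,1) = exp(-r*dt) * [p*20.514855 + (1-p)*0.000000] = 8.034300
  V(2,2) = exp(-r*dt) * [p*0.000000 + (1-p)*0.000000] = 0.000000
  V(1,0) = exp(-r*dt) * [p*51.747882 + (1-p)*8.034300] = 25.133933
  V(1,1) = exp(-r*dt) * [p*8.034300 + (1-p)*0.000000] = 3.146499
  V(0,0) = exp(-r*dt) * [p*25.133933 + (1-p)*3.146499] = 11.749654


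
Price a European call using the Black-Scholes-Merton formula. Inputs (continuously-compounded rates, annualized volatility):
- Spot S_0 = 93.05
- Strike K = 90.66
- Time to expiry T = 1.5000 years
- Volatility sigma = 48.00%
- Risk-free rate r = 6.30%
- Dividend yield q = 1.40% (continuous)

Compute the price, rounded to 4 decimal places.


Answer: Price = 24.6620

Derivation:
d1 = (ln(S/K) + (r - q + 0.5*sigma^2) * T) / (sigma * sqrt(T)) = 0.46322698
d2 = d1 - sigma * sqrt(T) = -0.12465056
exp(-rT) = 0.90982773; exp(-qT) = 0.97921896
C = S_0 * exp(-qT) * N(d1) - K * exp(-rT) * N(d2)
N(d1) = 0.67839916; N(d2) = 0.45040010
C = 93.0500 * 0.97921896 * 0.67839916 - 90.6600 * 0.90982773 * 0.45040010 = 24.6620


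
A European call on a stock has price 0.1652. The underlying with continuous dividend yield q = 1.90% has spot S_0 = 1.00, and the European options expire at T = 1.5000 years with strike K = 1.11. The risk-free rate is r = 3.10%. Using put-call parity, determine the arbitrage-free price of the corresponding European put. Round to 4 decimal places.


Answer: Put price = 0.2529

Derivation:
Put-call parity: C - P = S_0 * exp(-qT) - K * exp(-rT).
S_0 * exp(-qT) = 1.0000 * 0.97190229 = 0.97190229
K * exp(-rT) = 1.1100 * 0.95456456 = 1.05956666
P = C - S*exp(-qT) + K*exp(-rT)
P = 0.1652 - 0.97190229 + 1.05956666 = 0.2529


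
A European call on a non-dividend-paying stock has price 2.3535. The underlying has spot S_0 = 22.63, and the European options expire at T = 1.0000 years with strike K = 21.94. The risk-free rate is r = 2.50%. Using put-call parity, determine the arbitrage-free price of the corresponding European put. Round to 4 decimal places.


Answer: Put price = 1.1218

Derivation:
Put-call parity: C - P = S_0 * exp(-qT) - K * exp(-rT).
S_0 * exp(-qT) = 22.6300 * 1.00000000 = 22.63000000
K * exp(-rT) = 21.9400 * 0.97530991 = 21.39829947
P = C - S*exp(-qT) + K*exp(-rT)
P = 2.3535 - 22.63000000 + 21.39829947 = 1.1218


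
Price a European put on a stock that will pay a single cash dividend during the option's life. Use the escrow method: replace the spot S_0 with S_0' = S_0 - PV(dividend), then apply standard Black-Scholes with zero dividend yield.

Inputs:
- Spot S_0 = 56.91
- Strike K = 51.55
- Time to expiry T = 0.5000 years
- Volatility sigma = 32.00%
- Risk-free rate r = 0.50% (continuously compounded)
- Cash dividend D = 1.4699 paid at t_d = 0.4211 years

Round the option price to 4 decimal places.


Answer: Price = 3.0650

Derivation:
PV(D) = D * exp(-r * t_d) = 1.4699 * 0.99789672 = 1.46680838
S_0' = S_0 - PV(D) = 56.9100 - 1.46680838 = 55.44319162
d1 = (ln(S_0'/K) + (r + sigma^2/2)*T) / (sigma*sqrt(T)) = 0.44594888
d2 = d1 - sigma*sqrt(T) = 0.21967471
exp(-rT) = 0.99750312
N(-d1) = 0.32781709; N(-d2) = 0.41306225
P = K * exp(-rT) * N(-d2) - S_0' * N(-d1) = 51.5500 * 0.99750312 * 0.41306225 - 55.44319162 * 0.32781709 = 3.0650


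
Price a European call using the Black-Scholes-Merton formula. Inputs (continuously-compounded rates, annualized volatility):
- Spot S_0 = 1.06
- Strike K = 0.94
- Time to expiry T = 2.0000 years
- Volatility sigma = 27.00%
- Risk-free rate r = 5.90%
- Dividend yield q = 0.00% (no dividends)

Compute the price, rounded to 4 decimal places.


d1 = (ln(S/K) + (r - q + 0.5*sigma^2) * T) / (sigma * sqrt(T)) = 0.81459830
d2 = d1 - sigma * sqrt(T) = 0.43276064
exp(-rT) = 0.88869605; exp(-qT) = 1.00000000
C = S_0 * exp(-qT) * N(d1) - K * exp(-rT) * N(d2)
N(d1) = 0.79234886; N(d2) = 0.66740567
C = 1.0600 * 1.00000000 * 0.79234886 - 0.9400 * 0.88869605 * 0.66740567 = 0.2824

Answer: Price = 0.2824


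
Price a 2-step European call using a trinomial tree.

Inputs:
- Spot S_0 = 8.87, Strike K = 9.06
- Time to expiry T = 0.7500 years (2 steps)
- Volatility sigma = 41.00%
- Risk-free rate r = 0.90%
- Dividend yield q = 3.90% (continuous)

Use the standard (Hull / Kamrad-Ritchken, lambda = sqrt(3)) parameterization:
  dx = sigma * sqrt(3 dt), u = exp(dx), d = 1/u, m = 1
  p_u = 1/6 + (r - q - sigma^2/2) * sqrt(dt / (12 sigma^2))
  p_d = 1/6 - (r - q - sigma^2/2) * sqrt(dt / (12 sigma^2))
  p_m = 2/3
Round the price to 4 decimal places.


dt = T/N = 0.375000; dx = sigma*sqrt(3*dt) = 0.434871
u = exp(dx) = 1.544763; d = 1/u = 0.647348
p_u = 0.117493, p_m = 0.666667, p_d = 0.215841
Discount per step: exp(-r*dt) = 0.996631
Stock lattice S(k, j) with j the centered position index:
  k=0: S(0,+0) = 8.8700
  k=1: S(1,-1) = 5.7420; S(1,+0) = 8.8700; S(1,+1) = 13.7021
  k=2: S(2,-2) = 3.7171; S(2,-1) = 5.7420; S(2,+0) = 8.8700; S(2,+1) = 13.7021; S(2,+2) = 21.1664
Terminal payoffs V(N, j) = max(S_T - K, 0):
  V(2,-2) = 0.000000; V(2,-1) = 0.000000; V(2,+0) = 0.000000; V(2,+1) = 4.642050; V(2,+2) = 12.106424
Backward induction: V(k, j) = exp(-r*dt) * [p_u * V(k+1, j+1) + p_m * V(k+1, j) + p_d * V(k+1, j-1)]
  V(1,-1) = exp(-r*dt) * [p_u*0.000000 + p_m*0.000000 + p_d*0.000000] = 0.000000
  V(1,+0) = exp(-r*dt) * [p_u*4.642050 + p_m*0.000000 + p_d*0.000000] = 0.543569
  V(1,+1) = exp(-r*dt) * [p_u*12.106424 + p_m*4.642050 + p_d*0.000000] = 4.501895
  V(0,+0) = exp(-r*dt) * [p_u*4.501895 + p_m*0.543569 + p_d*0.000000] = 0.888315

Answer: Price = V(0,0) = 0.8883


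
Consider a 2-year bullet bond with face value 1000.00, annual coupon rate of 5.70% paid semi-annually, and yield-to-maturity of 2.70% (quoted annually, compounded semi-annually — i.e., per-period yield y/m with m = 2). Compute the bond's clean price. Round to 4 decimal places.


Answer: Price = 1058.0284

Derivation:
Coupon per period c = face * coupon_rate / m = 28.500000
Periods per year m = 2; per-period yield y/m = 0.013500
Number of cashflows N = 4
Cashflows (t years, CF_t, discount factor 1/(1+y/m)^(m*t), PV):
  t = 0.5000: CF_t = 28.500000, DF = 0.986680, PV = 28.120375
  t = 1.0000: CF_t = 28.500000, DF = 0.973537, PV = 27.745807
  t = 1.5000: CF_t = 28.500000, DF = 0.960569, PV = 27.376227
  t = 2.0000: CF_t = 1028.500000, DF = 0.947774, PV = 974.786002
Price P = sum_t PV_t = 1058.028411


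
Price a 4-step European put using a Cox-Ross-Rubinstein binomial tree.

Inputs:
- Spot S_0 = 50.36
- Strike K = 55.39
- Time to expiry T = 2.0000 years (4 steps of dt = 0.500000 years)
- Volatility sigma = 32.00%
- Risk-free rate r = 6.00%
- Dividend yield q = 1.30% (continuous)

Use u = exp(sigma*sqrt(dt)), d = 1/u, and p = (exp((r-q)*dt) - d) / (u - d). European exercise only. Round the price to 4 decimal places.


dt = T/N = 0.500000
u = exp(sigma*sqrt(dt)) = 1.253919; d = 1/u = 0.797499
p = (exp((r-q)*dt) - d) / (u - d) = 0.495769
Discount per step: exp(-r*dt) = 0.970446
Stock lattice S(k, i) with i counting down-moves:
  k=0: S(0,0) = 50.3600
  k=1: S(1,0) = 63.1474; S(1,1) = 40.1621
  k=2: S(2,0) = 79.1817; S(2,1) = 50.3600; S(2,2) = 32.0292
  k=3: S(3,0) = 99.2875; S(3,1) = 63.1474; S(3,2) = 40.1621; S(3,3) = 25.5433
  k=4: S(4,0) = 124.4985; S(4,1) = 79.1817; S(4,2) = 50.3600; S(4,3) = 32.0292; S(4,4) = 20.3708
Terminal payoffs V(N, i) = max(K - S_T, 0):
  V(4,0) = 0.000000; V(4,1) = 0.000000; V(4,2) = 5.030000; V(4,3) = 23.360772; V(4,4) = 35.019240
Backward induction: V(k, i) = exp(-r*dt) * [p * V(k+1, i) + (1-p) * V(k+1, i+1)].
  V(3,0) = exp(-r*dt) * [p*0.000000 + (1-p)*0.000000] = 0.000000
  V(3,1) = exp(-r*dt) * [p*0.000000 + (1-p)*5.030000] = 2.461323
  V(3,2) = exp(-r*dt) * [p*5.030000 + (1-p)*23.360772] = 13.851114
  V(3,3) = exp(-r*dt) * [p*23.360772 + (1-p)*35.019240] = 28.375180
  V(2,0) = exp(-r*dt) * [p*0.000000 + (1-p)*2.461323] = 1.204396
  V(2,1) = exp(-r*dt) * [p*2.461323 + (1-p)*13.851114] = 7.961932
  V(2,2) = exp(-r*dt) * [p*13.851114 + (1-p)*28.375180] = 20.548794
  V(1,0) = exp(-r*dt) * [p*1.204396 + (1-p)*7.961932] = 4.475457
  V(1,1) = exp(-r*dt) * [p*7.961932 + (1-p)*20.548794] = 13.885735
  V(0,0) = exp(-r*dt) * [p*4.475457 + (1-p)*13.885735] = 8.947907

Answer: Price = V(0,0) = 8.9479


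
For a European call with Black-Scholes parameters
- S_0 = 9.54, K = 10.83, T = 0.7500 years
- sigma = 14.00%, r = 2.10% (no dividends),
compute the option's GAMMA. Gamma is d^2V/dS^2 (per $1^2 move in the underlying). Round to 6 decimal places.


Answer: Gamma = 0.239204

Derivation:
d1 = -0.8555223760; d2 = -0.9767659325
phi(d1) = 0.2766788585; exp(-qT) = 1.0000000000; exp(-rT) = 0.9843733826
Gamma = exp(-qT) * phi(d1) / (S * sigma * sqrt(T)) = 1.0000000000 * 0.2766788585 / (9.5400 * 0.1400 * 0.8660254038) = 0.239204


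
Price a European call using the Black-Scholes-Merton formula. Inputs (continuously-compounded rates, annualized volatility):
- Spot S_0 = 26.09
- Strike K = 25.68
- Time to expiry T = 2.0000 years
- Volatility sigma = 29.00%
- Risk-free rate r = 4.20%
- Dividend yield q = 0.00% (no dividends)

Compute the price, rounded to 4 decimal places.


Answer: Price = 5.3944

Derivation:
d1 = (ln(S/K) + (r - q + 0.5*sigma^2) * T) / (sigma * sqrt(T)) = 0.44849984
d2 = d1 - sigma * sqrt(T) = 0.03837790
exp(-rT) = 0.91943126; exp(-qT) = 1.00000000
C = S_0 * exp(-qT) * N(d1) - K * exp(-rT) * N(d2)
N(d1) = 0.67310375; N(d2) = 0.51530681
C = 26.0900 * 1.00000000 * 0.67310375 - 25.6800 * 0.91943126 * 0.51530681 = 5.3944


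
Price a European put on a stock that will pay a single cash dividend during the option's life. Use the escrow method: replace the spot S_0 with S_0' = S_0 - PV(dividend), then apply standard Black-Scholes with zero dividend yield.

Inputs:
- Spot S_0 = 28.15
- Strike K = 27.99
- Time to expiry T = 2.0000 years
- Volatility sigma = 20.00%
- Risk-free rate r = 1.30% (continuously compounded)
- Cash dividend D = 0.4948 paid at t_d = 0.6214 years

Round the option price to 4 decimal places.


PV(D) = D * exp(-r * t_d) = 0.4948 * 0.99195434 = 0.49081901
S_0' = S_0 - PV(D) = 28.1500 - 0.49081901 = 27.65918099
d1 = (ln(S_0'/K) + (r + sigma^2/2)*T) / (sigma*sqrt(T)) = 0.19130920
d2 = d1 - sigma*sqrt(T) = -0.09153351
exp(-rT) = 0.97433509
N(-d1) = 0.42414168; N(-d2) = 0.53646566
P = K * exp(-rT) * N(-d2) - S_0' * N(-d1) = 27.9900 * 0.97433509 * 0.53646566 - 27.65918099 * 0.42414168 = 2.8989

Answer: Price = 2.8989


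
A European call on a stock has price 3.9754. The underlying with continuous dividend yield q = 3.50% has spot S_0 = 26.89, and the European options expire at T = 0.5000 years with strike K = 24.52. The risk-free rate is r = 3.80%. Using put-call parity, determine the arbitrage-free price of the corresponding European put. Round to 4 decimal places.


Answer: Put price = 1.6104

Derivation:
Put-call parity: C - P = S_0 * exp(-qT) - K * exp(-rT).
S_0 * exp(-qT) = 26.8900 * 0.98265224 = 26.42351862
K * exp(-rT) = 24.5200 * 0.98117936 = 24.05851796
P = C - S*exp(-qT) + K*exp(-rT)
P = 3.9754 - 26.42351862 + 24.05851796 = 1.6104


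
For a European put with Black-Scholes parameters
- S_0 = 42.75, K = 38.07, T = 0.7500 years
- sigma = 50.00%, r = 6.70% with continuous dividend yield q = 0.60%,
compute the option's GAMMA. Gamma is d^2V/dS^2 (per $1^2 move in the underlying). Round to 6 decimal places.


Answer: Gamma = 0.018028

Derivation:
d1 = 0.5899194732; d2 = 0.1569067713
phi(d1) = 0.3352291250; exp(-qT) = 0.9955101098; exp(-rT) = 0.9509916469
Gamma = exp(-qT) * phi(d1) / (S * sigma * sqrt(T)) = 0.9955101098 * 0.3352291250 / (42.7500 * 0.5000 * 0.8660254038) = 0.018028


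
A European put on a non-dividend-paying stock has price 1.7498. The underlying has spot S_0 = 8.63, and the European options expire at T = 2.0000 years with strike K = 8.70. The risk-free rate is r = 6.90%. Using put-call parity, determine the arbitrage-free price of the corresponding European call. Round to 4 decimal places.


Put-call parity: C - P = S_0 * exp(-qT) - K * exp(-rT).
S_0 * exp(-qT) = 8.6300 * 1.00000000 = 8.63000000
K * exp(-rT) = 8.7000 * 0.87109869 = 7.57855862
C = P + S*exp(-qT) - K*exp(-rT)
C = 1.7498 + 8.63000000 - 7.57855862 = 2.8012

Answer: Call price = 2.8012


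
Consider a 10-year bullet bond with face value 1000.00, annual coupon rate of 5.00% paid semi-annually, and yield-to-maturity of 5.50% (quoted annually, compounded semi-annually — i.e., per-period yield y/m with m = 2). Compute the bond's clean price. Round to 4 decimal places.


Coupon per period c = face * coupon_rate / m = 25.000000
Periods per year m = 2; per-period yield y/m = 0.027500
Number of cashflows N = 20
Cashflows (t years, CF_t, discount factor 1/(1+y/m)^(m*t), PV):
  t = 0.5000: CF_t = 25.000000, DF = 0.973236, PV = 24.330900
  t = 1.0000: CF_t = 25.000000, DF = 0.947188, PV = 23.679708
  t = 1.5000: CF_t = 25.000000, DF = 0.921838, PV = 23.045945
  t = 2.0000: CF_t = 25.000000, DF = 0.897166, PV = 22.429143
  t = 2.5000: CF_t = 25.000000, DF = 0.873154, PV = 21.828850
  t = 3.0000: CF_t = 25.000000, DF = 0.849785, PV = 21.244623
  t = 3.5000: CF_t = 25.000000, DF = 0.827041, PV = 20.676032
  t = 4.0000: CF_t = 25.000000, DF = 0.804906, PV = 20.122659
  t = 4.5000: CF_t = 25.000000, DF = 0.783364, PV = 19.584096
  t = 5.0000: CF_t = 25.000000, DF = 0.762398, PV = 19.059948
  t = 5.5000: CF_t = 25.000000, DF = 0.741993, PV = 18.549827
  t = 6.0000: CF_t = 25.000000, DF = 0.722134, PV = 18.053360
  t = 6.5000: CF_t = 25.000000, DF = 0.702807, PV = 17.570180
  t = 7.0000: CF_t = 25.000000, DF = 0.683997, PV = 17.099932
  t = 7.5000: CF_t = 25.000000, DF = 0.665691, PV = 16.642269
  t = 8.0000: CF_t = 25.000000, DF = 0.647874, PV = 16.196856
  t = 8.5000: CF_t = 25.000000, DF = 0.630535, PV = 15.763363
  t = 9.0000: CF_t = 25.000000, DF = 0.613659, PV = 15.341473
  t = 9.5000: CF_t = 25.000000, DF = 0.597235, PV = 14.930874
  t = 10.0000: CF_t = 1025.000000, DF = 0.581251, PV = 595.781830
Price P = sum_t PV_t = 961.931870

Answer: Price = 961.9319


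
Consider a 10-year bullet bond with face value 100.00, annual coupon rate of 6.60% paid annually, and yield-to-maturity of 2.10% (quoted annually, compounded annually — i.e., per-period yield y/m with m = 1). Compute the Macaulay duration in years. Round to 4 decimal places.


Coupon per period c = face * coupon_rate / m = 6.600000
Periods per year m = 1; per-period yield y/m = 0.021000
Number of cashflows N = 10
Cashflows (t years, CF_t, discount factor 1/(1+y/m)^(m*t), PV):
  t = 1.0000: CF_t = 6.600000, DF = 0.979432, PV = 6.464251
  t = 2.0000: CF_t = 6.600000, DF = 0.959287, PV = 6.331294
  t = 3.0000: CF_t = 6.600000, DF = 0.939556, PV = 6.201071
  t = 4.0000: CF_t = 6.600000, DF = 0.920231, PV = 6.073527
  t = 5.0000: CF_t = 6.600000, DF = 0.901304, PV = 5.948606
  t = 6.0000: CF_t = 6.600000, DF = 0.882766, PV = 5.826255
  t = 7.0000: CF_t = 6.600000, DF = 0.864609, PV = 5.706420
  t = 8.0000: CF_t = 6.600000, DF = 0.846826, PV = 5.589050
  t = 9.0000: CF_t = 6.600000, DF = 0.829408, PV = 5.474094
  t = 10.0000: CF_t = 106.600000, DF = 0.812349, PV = 86.596389
Price P = sum_t PV_t = 140.210957
Macaulay numerator sum_t t * PV_t:
  t * PV_t at t = 1.0000: 6.464251
  t * PV_t at t = 2.0000: 12.662587
  t * PV_t at t = 3.0000: 18.603213
  t * PV_t at t = 4.0000: 24.294108
  t * PV_t at t = 5.0000: 29.743031
  t * PV_t at t = 6.0000: 34.957530
  t * PV_t at t = 7.0000: 39.944941
  t * PV_t at t = 8.0000: 44.712400
  t * PV_t at t = 9.0000: 49.266847
  t * PV_t at t = 10.0000: 865.963892
Macaulay duration D = (sum_t t * PV_t) / P = 1126.612800 / 140.210957 = 8.035127

Answer: Macaulay duration = 8.0351 years


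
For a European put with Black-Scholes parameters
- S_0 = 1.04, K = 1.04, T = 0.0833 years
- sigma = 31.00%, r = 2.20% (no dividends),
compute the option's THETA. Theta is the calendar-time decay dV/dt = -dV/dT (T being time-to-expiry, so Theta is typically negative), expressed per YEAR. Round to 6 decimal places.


Answer: Theta = -0.210706

Derivation:
d1 = 0.0652182208; d2 = -0.0242531713
phi(d1) = 0.3980947481; exp(-qT) = 1.0000000000; exp(-rT) = 0.9981690782
Theta = -S*exp(-qT)*phi(d1)*sigma/(2*sqrt(T)) + r*K*exp(-rT)*N(-d2) - q*S*exp(-qT)*N(-d1)
N(-d1) = 0.4740001270; N(-d2) = 0.5096746670; sqrt(T) = 0.2886173938
Term 1 = -1.0400 * 1.0000000000 * 0.3980947481 * 0.3100 / (2 * 0.2886173938) = -0.2223458280
Term 2 = 0.0220 * 1.0400 * 0.9981690782 * 0.5096746670 = 0.0116400053
Term 3 = 0 (no dividend yield, q = 0)
Theta = -0.2223458280 + (0.0116400053) + (0.0000000000) = -0.210706


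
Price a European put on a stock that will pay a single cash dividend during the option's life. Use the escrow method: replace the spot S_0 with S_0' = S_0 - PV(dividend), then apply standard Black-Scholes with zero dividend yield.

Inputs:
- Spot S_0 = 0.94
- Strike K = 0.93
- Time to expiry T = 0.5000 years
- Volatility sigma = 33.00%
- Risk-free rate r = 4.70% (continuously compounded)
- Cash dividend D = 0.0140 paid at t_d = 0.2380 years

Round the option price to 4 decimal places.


Answer: Price = 0.0766

Derivation:
PV(D) = D * exp(-r * t_d) = 0.0140 * 0.98887633 = 0.01384427
S_0' = S_0 - PV(D) = 0.9400 - 0.01384427 = 0.92615573
d1 = (ln(S_0'/K) + (r + sigma^2/2)*T) / (sigma*sqrt(T)) = 0.19963043
d2 = d1 - sigma*sqrt(T) = -0.03371481
exp(-rT) = 0.97677397
N(-d1) = 0.42088481; N(-d2) = 0.51344771
P = K * exp(-rT) * N(-d2) - S_0' * N(-d1) = 0.9300 * 0.97677397 * 0.51344771 - 0.92615573 * 0.42088481 = 0.0766


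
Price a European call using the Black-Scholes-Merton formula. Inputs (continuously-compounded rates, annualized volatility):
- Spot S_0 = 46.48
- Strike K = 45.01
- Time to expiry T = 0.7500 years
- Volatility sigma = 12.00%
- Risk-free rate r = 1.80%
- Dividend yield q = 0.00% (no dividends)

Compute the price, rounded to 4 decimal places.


Answer: Price = 3.0985

Derivation:
d1 = (ln(S/K) + (r - q + 0.5*sigma^2) * T) / (sigma * sqrt(T)) = 0.49110785
d2 = d1 - sigma * sqrt(T) = 0.38718480
exp(-rT) = 0.98659072; exp(-qT) = 1.00000000
C = S_0 * exp(-qT) * N(d1) - K * exp(-rT) * N(d2)
N(d1) = 0.68832492; N(d2) = 0.65069030
C = 46.4800 * 1.00000000 * 0.68832492 - 45.0100 * 0.98659072 * 0.65069030 = 3.0985


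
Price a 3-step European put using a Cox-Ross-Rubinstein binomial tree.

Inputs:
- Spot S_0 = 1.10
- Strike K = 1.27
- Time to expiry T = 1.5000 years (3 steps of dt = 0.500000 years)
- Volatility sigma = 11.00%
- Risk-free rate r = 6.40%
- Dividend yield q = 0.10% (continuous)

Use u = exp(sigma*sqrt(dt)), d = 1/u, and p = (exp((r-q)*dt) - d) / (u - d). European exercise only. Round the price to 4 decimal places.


Answer: Price = V(0,0) = 0.0903

Derivation:
dt = T/N = 0.500000
u = exp(sigma*sqrt(dt)) = 1.080887; d = 1/u = 0.925166
p = (exp((r-q)*dt) - d) / (u - d) = 0.686070
Discount per step: exp(-r*dt) = 0.968507
Stock lattice S(k, i) with i counting down-moves:
  k=0: S(0,0) = 1.1000
  k=1: S(1,0) = 1.1890; S(1,1) = 1.0177
  k=2: S(2,0) = 1.2851; S(2,1) = 1.1000; S(2,2) = 0.9415
  k=3: S(3,0) = 1.3891; S(3,1) = 1.1890; S(3,2) = 1.0177; S(3,3) = 0.8711
Terminal payoffs V(N, i) = max(K - S_T, 0):
  V(3,0) = 0.000000; V(3,1) = 0.081025; V(3,2) = 0.252317; V(3,3) = 0.398932
Backward induction: V(k, i) = exp(-r*dt) * [p * V(k+1, i) + (1-p) * V(k+1, i+1)].
  V(2,0) = exp(-r*dt) * [p*0.000000 + (1-p)*0.081025] = 0.024635
  V(2,1) = exp(-r*dt) * [p*0.081025 + (1-p)*0.252317] = 0.130553
  V(2,2) = exp(-r*dt) * [p*0.252317 + (1-p)*0.398932] = 0.288948
  V(1,0) = exp(-r*dt) * [p*0.024635 + (1-p)*0.130553] = 0.056063
  V(1,1) = exp(-r*dt) * [p*0.130553 + (1-p)*0.288948] = 0.174601
  V(0,0) = exp(-r*dt) * [p*0.056063 + (1-p)*0.174601] = 0.090338


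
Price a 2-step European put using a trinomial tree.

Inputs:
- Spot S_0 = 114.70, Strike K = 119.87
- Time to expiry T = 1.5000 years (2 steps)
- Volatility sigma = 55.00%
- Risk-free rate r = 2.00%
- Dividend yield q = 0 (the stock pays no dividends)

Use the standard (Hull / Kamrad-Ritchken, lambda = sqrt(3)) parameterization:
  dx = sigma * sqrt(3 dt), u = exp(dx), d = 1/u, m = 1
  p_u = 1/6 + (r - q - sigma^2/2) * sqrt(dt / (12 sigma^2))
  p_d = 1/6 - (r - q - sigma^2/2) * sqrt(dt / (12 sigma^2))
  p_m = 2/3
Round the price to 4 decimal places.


dt = T/N = 0.750000; dx = sigma*sqrt(3*dt) = 0.825000
u = exp(dx) = 2.281881; d = 1/u = 0.438235
p_u = 0.107008, p_m = 0.666667, p_d = 0.226326
Discount per step: exp(-r*dt) = 0.985112
Stock lattice S(k, j) with j the centered position index:
  k=0: S(0,+0) = 114.7000
  k=1: S(1,-1) = 50.2656; S(1,+0) = 114.7000; S(1,+1) = 261.7317
  k=2: S(2,-2) = 22.0281; S(2,-1) = 50.2656; S(2,+0) = 114.7000; S(2,+1) = 261.7317; S(2,+2) = 597.2406
Terminal payoffs V(N, j) = max(K - S_T, 0):
  V(2,-2) = 97.841875; V(2,-1) = 69.604446; V(2,+0) = 5.170000; V(2,+1) = 0.000000; V(2,+2) = 0.000000
Backward induction: V(k, j) = exp(-r*dt) * [p_u * V(k+1, j+1) + p_m * V(k+1, j) + p_d * V(k+1, j-1)]
  V(1,-1) = exp(-r*dt) * [p_u*5.170000 + p_m*69.604446 + p_d*97.841875] = 68.071560
  V(1,+0) = exp(-r*dt) * [p_u*0.000000 + p_m*5.170000 + p_d*69.604446] = 18.914096
  V(1,+1) = exp(-r*dt) * [p_u*0.000000 + p_m*0.000000 + p_d*5.170000] = 1.152684
  V(0,+0) = exp(-r*dt) * [p_u*1.152684 + p_m*18.914096 + p_d*68.071560] = 27.720154

Answer: Price = V(0,0) = 27.7202


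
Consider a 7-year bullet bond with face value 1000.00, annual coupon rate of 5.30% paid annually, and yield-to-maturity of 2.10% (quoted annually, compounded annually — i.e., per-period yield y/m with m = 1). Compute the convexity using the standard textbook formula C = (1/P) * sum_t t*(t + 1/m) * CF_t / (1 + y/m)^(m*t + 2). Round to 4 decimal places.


Answer: Convexity = 44.8222

Derivation:
Coupon per period c = face * coupon_rate / m = 53.000000
Periods per year m = 1; per-period yield y/m = 0.021000
Number of cashflows N = 7
Cashflows (t years, CF_t, discount factor 1/(1+y/m)^(m*t), PV):
  t = 1.0000: CF_t = 53.000000, DF = 0.979432, PV = 51.909892
  t = 2.0000: CF_t = 53.000000, DF = 0.959287, PV = 50.842206
  t = 3.0000: CF_t = 53.000000, DF = 0.939556, PV = 49.796480
  t = 4.0000: CF_t = 53.000000, DF = 0.920231, PV = 48.772262
  t = 5.0000: CF_t = 53.000000, DF = 0.901304, PV = 47.769111
  t = 6.0000: CF_t = 53.000000, DF = 0.882766, PV = 46.786593
  t = 7.0000: CF_t = 1053.000000, DF = 0.864609, PV = 910.433389
Price P = sum_t PV_t = 1206.309933
Convexity numerator sum_t t*(t + 1/m) * CF_t / (1+y/m)^(m*t + 2):
  t = 1.0000: term = 99.592960
  t = 2.0000: term = 292.633574
  t = 3.0000: term = 573.229332
  t = 4.0000: term = 935.731852
  t = 5.0000: term = 1374.728479
  t = 6.0000: term = 1885.034154
  t = 7.0000: term = 48908.542342
Convexity = (1/P) * sum = 54069.492692 / 1206.309933 = 44.822223


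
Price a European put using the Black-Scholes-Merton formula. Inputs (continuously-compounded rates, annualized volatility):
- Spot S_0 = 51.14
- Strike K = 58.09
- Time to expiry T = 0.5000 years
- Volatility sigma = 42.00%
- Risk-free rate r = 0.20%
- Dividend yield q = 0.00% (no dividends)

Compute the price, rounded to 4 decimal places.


Answer: Price = 10.4597

Derivation:
d1 = (ln(S/K) + (r - q + 0.5*sigma^2) * T) / (sigma * sqrt(T)) = -0.27720795
d2 = d1 - sigma * sqrt(T) = -0.57419280
exp(-rT) = 0.99900050; exp(-qT) = 1.00000000
P = K * exp(-rT) * N(-d2) - S_0 * exp(-qT) * N(-d1)
N(-d1) = 0.60918978; N(-d2) = 0.71708133
P = 58.0900 * 0.99900050 * 0.71708133 - 51.1400 * 1.00000000 * 0.60918978 = 10.4597


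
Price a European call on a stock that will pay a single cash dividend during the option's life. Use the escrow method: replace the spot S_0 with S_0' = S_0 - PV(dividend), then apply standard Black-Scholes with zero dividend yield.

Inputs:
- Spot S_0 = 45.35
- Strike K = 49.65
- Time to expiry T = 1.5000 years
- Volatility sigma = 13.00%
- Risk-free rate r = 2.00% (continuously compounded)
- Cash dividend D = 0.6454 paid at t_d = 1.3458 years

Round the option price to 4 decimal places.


Answer: Price = 1.5334

Derivation:
PV(D) = D * exp(-r * t_d) = 0.6454 * 0.97344301 = 0.62826012
S_0' = S_0 - PV(D) = 45.3500 - 0.62826012 = 44.72173988
d1 = (ln(S_0'/K) + (r + sigma^2/2)*T) / (sigma*sqrt(T)) = -0.38854972
d2 = d1 - sigma*sqrt(T) = -0.54776655
exp(-rT) = 0.97044553
N(d1) = 0.34880463; N(d2) = 0.29192610
C = S_0' * N(d1) - K * exp(-rT) * N(d2) = 44.72173988 * 0.34880463 - 49.6500 * 0.97044553 * 0.29192610 = 1.5334


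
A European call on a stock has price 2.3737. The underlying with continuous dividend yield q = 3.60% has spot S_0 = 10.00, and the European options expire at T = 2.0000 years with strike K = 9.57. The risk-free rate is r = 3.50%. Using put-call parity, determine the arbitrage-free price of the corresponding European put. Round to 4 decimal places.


Answer: Put price = 1.9914

Derivation:
Put-call parity: C - P = S_0 * exp(-qT) - K * exp(-rT).
S_0 * exp(-qT) = 10.0000 * 0.93053090 = 9.30530896
K * exp(-rT) = 9.5700 * 0.93239382 = 8.92300886
P = C - S*exp(-qT) + K*exp(-rT)
P = 2.3737 - 9.30530896 + 8.92300886 = 1.9914


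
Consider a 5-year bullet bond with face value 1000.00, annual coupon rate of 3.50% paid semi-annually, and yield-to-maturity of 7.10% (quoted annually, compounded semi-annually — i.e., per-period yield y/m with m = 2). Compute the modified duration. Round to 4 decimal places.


Coupon per period c = face * coupon_rate / m = 17.500000
Periods per year m = 2; per-period yield y/m = 0.035500
Number of cashflows N = 10
Cashflows (t years, CF_t, discount factor 1/(1+y/m)^(m*t), PV):
  t = 0.5000: CF_t = 17.500000, DF = 0.965717, PV = 16.900048
  t = 1.0000: CF_t = 17.500000, DF = 0.932609, PV = 16.320665
  t = 1.5000: CF_t = 17.500000, DF = 0.900637, PV = 15.761144
  t = 2.0000: CF_t = 17.500000, DF = 0.869760, PV = 15.220805
  t = 2.5000: CF_t = 17.500000, DF = 0.839942, PV = 14.698991
  t = 3.0000: CF_t = 17.500000, DF = 0.811147, PV = 14.195066
  t = 3.5000: CF_t = 17.500000, DF = 0.783338, PV = 13.708418
  t = 4.0000: CF_t = 17.500000, DF = 0.756483, PV = 13.238453
  t = 4.5000: CF_t = 17.500000, DF = 0.730549, PV = 12.784599
  t = 5.0000: CF_t = 1017.500000, DF = 0.705503, PV = 717.849473
Price P = sum_t PV_t = 850.677662
First compute Macaulay numerator sum_t t * PV_t:
  t * PV_t at t = 0.5000: 8.450024
  t * PV_t at t = 1.0000: 16.320665
  t * PV_t at t = 1.5000: 23.641716
  t * PV_t at t = 2.0000: 30.441611
  t * PV_t at t = 2.5000: 36.747478
  t * PV_t at t = 3.0000: 42.585199
  t * PV_t at t = 3.5000: 47.979462
  t * PV_t at t = 4.0000: 52.953810
  t * PV_t at t = 4.5000: 57.530697
  t * PV_t at t = 5.0000: 3589.247363
Macaulay duration D = 3905.898025 / 850.677662 = 4.591514
Modified duration = D / (1 + y/m) = 4.591514 / (1 + 0.035500) = 4.434103

Answer: Modified duration = 4.4341
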